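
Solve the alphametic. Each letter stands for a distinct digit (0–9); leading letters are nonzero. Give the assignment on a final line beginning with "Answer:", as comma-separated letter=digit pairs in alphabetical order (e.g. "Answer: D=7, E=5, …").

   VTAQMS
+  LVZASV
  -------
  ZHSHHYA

Step 1. [col 1: S + V ≡ A (mod 10)] no forcing yet in column 1 (carry-in 0); A=8 is free and consistent — try it ⇒ A=8.
Step 2. [col 1: S + V ≡ A (mod 10)] S=3 is one option consistent with column 1 (S + V ≡ A (mod 10), carry-in 0) — take it, so S=3.
Step 3. [col 1: S + V ≡ A (mod 10)] column 1: given S=3, A=8, carry-in 0, and digits 3,8 already taken and all letters distinct, S+V≡A (mod 10) forces V=5, so V=5.
Step 4. [Z] adding two 6-digit numbers gives at most 6+1 digits, and here it does — Z is that final carry and must be 1. So Z=1.
Step 5. [col 2: M + S ≡ Y (mod 10)] no forcing yet in column 2 (carry-in 0); Y=9 is free and consistent — try it, so Y=9.
Step 6. [col 2: M + S ≡ Y (mod 10)] column 2: given S=3, Y=9, carry-in 0, and digits 1,3,5,8,9 already taken and all letters distinct, M+S≡Y (mod 10) forces M=6. So M=6.
Step 7. [col 3: Q + A ≡ H (mod 10)] Q=2 is one option consistent with column 3 (Q + A ≡ H (mod 10), carry-in 0) — take it ⇒ Q=2.
Step 8. [col 3: Q + A ≡ H (mod 10)] in column 3 we have Q+A≡H with carry-in 0; given Q=2, A=8 and digits 1,2,3,5,6,8,9 already taken and all letters distinct, that pins H to 0. So H=0.
Step 9. [col 5: T + V ≡ S (mod 10)] column 5 reads T+V+carry(1)=S with V=5, S=3; with digits 0,1,2,3,5,6,8,9 already taken and all letters distinct, the only value for T is 7, so T=7.
Step 10. [col 6: V + L ≡ H (mod 10)] column 6: given V=5, H=0, carry-in 1, and digits 0,1,2,3,5,6,7,8,9 already taken and all letters distinct, V+L≡H (mod 10) forces L=4. So L=4.

Answer: A=8, H=0, L=4, M=6, Q=2, S=3, T=7, V=5, Y=9, Z=1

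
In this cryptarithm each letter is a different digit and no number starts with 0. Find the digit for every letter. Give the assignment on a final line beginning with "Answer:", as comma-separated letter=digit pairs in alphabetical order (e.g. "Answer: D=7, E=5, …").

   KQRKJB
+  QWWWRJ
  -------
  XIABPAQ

Step 1. [col 1: B + J ≡ Q (mod 10)] several values work for Q in column 1 (B + J ≡ Q (mod 10), carry-in 0); try Q=3 ⇒ Q=3.
Step 2. [col 1: B + J ≡ Q (mod 10)] several values work for B in column 1 (B + J ≡ Q (mod 10), carry-in 0); try B=6 ⇒ B=6.
Step 3. [col 1: B + J ≡ Q (mod 10)] column 1 reads B+J+carry(0)=Q with B=6, Q=3; with digits 3,6 already taken and all letters distinct, the only value for J is 7 ⇒ J=7.
Step 4. [col 2: J + R ≡ A (mod 10)] no forcing yet in column 2 (carry-in 1); R=0 is free and consistent — try it, so R=0.
Step 5. [col 2: J + R ≡ A (mod 10)] column 2 reads J+R+carry(1)=A with J=7, R=0; with digits 0,3,6,7 already taken and all letters distinct, the only value for A is 8, so A=8.
Step 6. [col 3: K + W ≡ P (mod 10)] several values work for W in column 3 (K + W ≡ P (mod 10), carry-in 0); try W=5, so W=5.
Step 7. [X] X is the leading digit of a 7-digit sum of two 6-digit numbers; the final carry is exactly 1, so X=1.
Step 8. [col 3: K + W ≡ P (mod 10)] column 3 (K + W ≡ P (mod 10), carry-in 0) doesn't pin P yet; pick P=4 and continue. So P=4.
Step 9. [col 3: K + W ≡ P (mod 10)] from column 3 (W=5, P=4, carry-in 0, digits 0,1,3,4,5,6,7,8 already taken and all letters distinct): K must equal 9. So K=9.
Step 10. [col 6: K + Q ≡ I (mod 10)] from column 6 (K=9, Q=3, carry-in 0, digits 0,1,3,4,5,6,7,8,9 already taken and all letters distinct): I must equal 2, so I=2.

Answer: A=8, B=6, I=2, J=7, K=9, P=4, Q=3, R=0, W=5, X=1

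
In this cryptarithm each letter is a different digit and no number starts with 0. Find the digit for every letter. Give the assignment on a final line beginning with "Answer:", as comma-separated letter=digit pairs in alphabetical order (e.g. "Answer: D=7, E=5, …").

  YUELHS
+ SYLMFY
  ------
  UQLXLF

Step 1. [col 1: S + Y ≡ F (mod 10)] several values work for F in column 1 (S + Y ≡ F (mod 10), carry-in 0); try F=7. So F=7.
Step 2. [col 1: S + Y ≡ F (mod 10)] column 1 (S + Y ≡ F (mod 10), carry-in 0) doesn't pin S yet; pick S=4 and continue, so S=4.
Step 3. [col 1: S + Y ≡ F (mod 10)] from column 1 (S=4, F=7, carry-in 0, digits 4,7 already taken and all letters distinct): Y must equal 3, so Y=3.
Step 4. [col 2: H + F ≡ L (mod 10)] several values work for H in column 2 (H + F ≡ L (mod 10), carry-in 0); try H=5. So H=5.
Step 5. [col 2: H + F ≡ L (mod 10)] in column 2 we have H+F≡L with carry-in 0; given H=5, F=7 and digits 3,4,5,7 already taken and all letters distinct, that pins L to 2. So L=2.
Step 6. [col 3: L + M ≡ X (mod 10)] several values work for M in column 3 (L + M ≡ X (mod 10), carry-in 1); try M=6, so M=6.
Step 7. [col 3: L + M ≡ X (mod 10)] from column 3 (L=2, M=6, carry-in 1, digits 2,3,4,5,6,7 already taken and all letters distinct): X must equal 9. So X=9.
Step 8. [col 4: E + L ≡ L (mod 10)] in column 4 we have E+L≡L with carry-in 0; given L=2 and digits 2,3,4,5,6,7,9 already taken and all letters distinct, that pins E to 0, so E=0.
Step 9. [col 5: U + Y ≡ Q (mod 10)] column 5: given Y=3, carry-in 0, and digits 0,2,3,4,5,6,7,9 already taken and all letters distinct, U+Y≡Q (mod 10) forces Q=1 ⇒ Q=1.
Step 10. [col 5: U + Y ≡ Q (mod 10)] column 5: given Y=3, Q=1, carry-in 0, and digits 0,1,2,3,4,5,6,7,9 already taken and all letters distinct, U+Y≡Q (mod 10) forces U=8, so U=8.

Answer: E=0, F=7, H=5, L=2, M=6, Q=1, S=4, U=8, X=9, Y=3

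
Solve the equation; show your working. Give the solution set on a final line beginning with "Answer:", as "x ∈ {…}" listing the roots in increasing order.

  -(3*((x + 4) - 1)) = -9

Step 1. [-(3*((x + 4) - 1)) = -9] LHS negated; negate both sides. So neg: 3*((x + 4) - 1) = 9.
Step 2. [3*((x + 4) - 1) = 9] LHS = 3·(…); ÷3 both sides. So div: (x + 4) - 1 = 3.
Step 3. [(x + 4) - 1 = 3] peel the -1: add 1 from each side ⇒ sub: x + 4 = 4.
Step 4. [x + 4 = 4] 4 comes off first (subtract 4). So sub: x = 0.

Answer: x ∈ {0}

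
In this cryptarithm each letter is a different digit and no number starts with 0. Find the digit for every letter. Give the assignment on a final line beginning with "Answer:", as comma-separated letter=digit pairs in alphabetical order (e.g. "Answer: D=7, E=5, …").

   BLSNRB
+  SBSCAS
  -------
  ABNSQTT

Step 1. [col 1: B + S ≡ T (mod 10)] several values work for B in column 1 (B + S ≡ T (mod 10), carry-in 0); try B=6, so B=6.
Step 2. [col 1: B + S ≡ T (mod 10)] T=5 is one option consistent with column 1 (B + S ≡ T (mod 10), carry-in 0) — take it, so T=5.
Step 3. [A] the sum has 7 digits but both addends have 6; that extra leading digit A is the final carry, namely 1 ⇒ A=1.
Step 4. [col 1: B + S ≡ T (mod 10)] from column 1 (B=6, T=5, carry-in 0, digits 1,5,6 already taken and all letters distinct): S must equal 9 ⇒ S=9.
Step 5. [col 2: R + A ≡ T (mod 10)] from column 2 (A=1, T=5, carry-in 1, digits 1,5,6,9 already taken and all letters distinct): R must equal 3 ⇒ R=3.
Step 6. [col 3: N + C ≡ Q (mod 10)] several values work for N in column 3 (N + C ≡ Q (mod 10), carry-in 0); try N=4 ⇒ N=4.
Step 7. [col 3: N + C ≡ Q (mod 10)] from column 3 (N=4, carry-in 0, digits 1,3,4,5,6,9 already taken and all letters distinct): Q must equal 2. So Q=2.
Step 8. [col 3: N + C ≡ Q (mod 10)] in column 3 we have N+C≡Q with carry-in 0; given N=4, Q=2 and digits 1,2,3,4,5,6,9 already taken and all letters distinct, that pins C to 8 ⇒ C=8.
Step 9. [col 5: L + B ≡ N (mod 10)] column 5: given B=6, N=4, carry-in 1, and digits 1,2,3,4,5,6,8,9 already taken and all letters distinct, L+B≡N (mod 10) forces L=7. So L=7.

Answer: A=1, B=6, C=8, L=7, N=4, Q=2, R=3, S=9, T=5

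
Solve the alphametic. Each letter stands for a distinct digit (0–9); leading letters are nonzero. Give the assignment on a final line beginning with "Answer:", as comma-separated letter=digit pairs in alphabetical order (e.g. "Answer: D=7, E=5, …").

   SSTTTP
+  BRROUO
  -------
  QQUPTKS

Step 1. [Q] Q is the leading digit of a 7-digit sum of two 6-digit numbers; the final carry is exactly 1 ⇒ Q=1.
Step 2. [col 1: P + O ≡ S (mod 10)] several values work for O in column 1 (P + O ≡ S (mod 10), carry-in 0); try O=9, so O=9.
Step 3. [col 1: P + O ≡ S (mod 10)] no forcing yet in column 1 (carry-in 0); S=6 is free and consistent — try it. So S=6.
Step 4. [col 1: P + O ≡ S (mod 10)] column 1: given O=9, S=6, carry-in 0, and digits 1,6,9 already taken and all letters distinct, P+O≡S (mod 10) forces P=7, so P=7.
Step 5. [col 2: T + U ≡ K (mod 10)] no forcing yet in column 2 (carry-in 1); K=3 is free and consistent — try it ⇒ K=3.
Step 6. [col 2: T + U ≡ K (mod 10)] U=8 is one option consistent with column 2 (T + U ≡ K (mod 10), carry-in 1) — take it ⇒ U=8.
Step 7. [col 2: T + U ≡ K (mod 10)] in column 2 we have T+U≡K with carry-in 1; given U=8, K=3 and digits 1,3,6,7,8,9 already taken and all letters distinct, that pins T to 4 ⇒ T=4.
Step 8. [col 4: T + R ≡ P (mod 10)] column 4: given T=4, P=7, carry-in 1, and digits 1,3,4,6,7,8,9 already taken and all letters distinct, T+R≡P (mod 10) forces R=2. So R=2.
Step 9. [col 6: S + B ≡ Q (mod 10)] from column 6 (S=6, Q=1, carry-in 0, digits 1,2,3,4,6,7,8,9 already taken and all letters distinct): B must equal 5 ⇒ B=5.

Answer: B=5, K=3, O=9, P=7, Q=1, R=2, S=6, T=4, U=8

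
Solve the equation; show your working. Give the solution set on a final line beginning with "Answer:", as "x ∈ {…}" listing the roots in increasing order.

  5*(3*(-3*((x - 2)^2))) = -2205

Step 1. [5*(3*(-3*((x - 2)^2))) = -2205] 5 out front; divide by 5 ⇒ div: 3*(-3*((x - 2)^2)) = -441.
Step 2. [3*(-3*((x - 2)^2)) = -441] divide by the outer 3, so div: -3*((x - 2)^2) = -147.
Step 3. [-3*((x - 2)^2) = -147] -3 out front; divide by -3. So div: (x - 2)^2 = 49.
Step 4. [(x - 2)^2 = 49] √ both sides: 49 ≥ 0 gives two branches, so sqrt: x - 2 = 7 or -7.
Step 5. [x - 2 = 7 or -7] 2 comes off first (add 2). So sub: x = 9 or -5.

Answer: x ∈ {-5, 9}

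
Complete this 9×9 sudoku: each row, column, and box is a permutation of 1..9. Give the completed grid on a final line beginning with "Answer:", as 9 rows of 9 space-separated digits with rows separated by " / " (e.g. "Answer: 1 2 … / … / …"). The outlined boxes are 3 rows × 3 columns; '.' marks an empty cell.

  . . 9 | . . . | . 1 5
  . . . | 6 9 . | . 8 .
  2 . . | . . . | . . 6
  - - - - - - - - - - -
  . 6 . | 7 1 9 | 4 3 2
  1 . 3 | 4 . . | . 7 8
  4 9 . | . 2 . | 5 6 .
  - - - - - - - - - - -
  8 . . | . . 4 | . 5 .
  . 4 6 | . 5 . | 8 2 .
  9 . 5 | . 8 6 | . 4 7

Step 1. [r3c4∈{1,3,5,8}] in col 4, 5 fits only at r3c4 ⇒ r3c4=5.
Step 2. [r7c3∈{1,2,7}] across col 3, 2 lands solely at r7c3, so r7c3=2.
Step 3. [r6c3∈{7,8}] 7 has one home in row 6: r6c3, so r6c3=7.
Step 4. [r9c4∈{1,2,3}] r9c4 is the only open cell in row 9 admitting 2. So r9c4=2.
Step 5. [r7c7∈{1,3,6,9}] in row 7, 6 fits only at r7c7 ⇒ r7c7=6.
Step 6. [r9c7∈{1,3}] col 7 places 1 nowhere but r9c7 ⇒ r9c7=1.
Step 7. [r7c2∈{1,3,7}] r7c2 is the only open cell in box 7 admitting 1 ⇒ r7c2=1.
Step 8. [r9c2∈{3}] r9c2's peers cover all but 3 ⇒ r9c2=3.
Step 9. [r7c5∈{3,7}] row 7 places 7 nowhere but r7c5, so r7c5=7.
Step 10. [r8c4∈{1,3,9}] col 4 places 1 nowhere but r8c4, so r8c4=1.
Step 11. [r8c6∈{3}] nothing but 3 survives at r8c6 ⇒ r8c6=3.
Step 12. [r6c6∈{8}] nothing but 8 survives at r6c6, so r6c6=8.
Step 13. [r7c9∈{3,9}] 3 has one home in row 7: r7c9, so r7c9=3.
Step 14. [r8c1∈{7}] r8c1 has the single candidate 7 ⇒ r8c1=7.
Step 15. [r1c5∈{3,4}] r1c5 is the only open cell in row 1 admitting 4. So r1c5=4.
Step 16. [r3c3∈{1,4,8}] r3c3 is the only open cell in row 3 admitting 4 ⇒ r3c3=4.
Step 17. [r1c4∈{3,8}] col 4 places 8 nowhere but r1c4, so r1c4=8.
Step 18. [r1c2∈{7}] only 7 remains possible at r1c2 ⇒ r1c2=7.
Step 19. [r4c1∈{5}] r4c1 is down to just 5 ⇒ r4c1=5.
Step 20. [r1c6∈{2}] only 2 remains possible at r1c6, so r1c6=2.
Step 21. [r1c7∈{3}] r1c7 is down to just 3. So r1c7=3.
Step 22. [r3c6∈{1,7}] across row 3, 1 lands solely at r3c6 ⇒ r3c6=1.
Step 23. [r3c7∈{7,9}] r3c7 is the only open cell in row 3 admitting 7 ⇒ r3c7=7.
Step 24. [r5c5∈{6}] nothing but 6 survives at r5c5, so r5c5=6.
Step 25. [r5c6∈{5}] r5c6 has the single candidate 5 ⇒ r5c6=5.
Step 26. [r2c7∈{2}] r2c7 has the single candidate 2. So r2c7=2.
Step 27. [r1c1∈{6}] r1c1 has the single candidate 6. So r1c1=6.
Step 28. [r3c5∈{3}] nothing but 3 survives at r3c5. So r3c5=3.
Step 29. [r5c7∈{9}] r5c7 has the single candidate 9 ⇒ r5c7=9.
Step 30. [r3c2∈{8}] only 8 remains possible at r3c2, so r3c2=8.
Step 31. [r2c6∈{7}] r2c6's peers cover all but 7 ⇒ r2c6=7.
Step 32. [r2c1∈{3}] r2c1 has the single candidate 3 ⇒ r2c1=3.
Step 33. [r2c9∈{4}] r2c9 is down to just 4. So r2c9=4.
Step 34. [r8c9∈{9}] r8c9's peers cover all but 9, so r8c9=9.
Step 35. [r3c8∈{9}] nothing but 9 survives at r3c8, so r3c8=9.
Step 36. [r7c4∈{9}] only 9 remains possible at r7c4 ⇒ r7c4=9.
Step 37. [r4c3∈{8}] r4c3 has the single candidate 8 ⇒ r4c3=8.
Step 38. [r2c2∈{5}] r2c2 is down to just 5, so r2c2=5.
Step 39. [r6c4∈{3}] nothing but 3 survives at r6c4 ⇒ r6c4=3.
Step 40. [r2c3∈{1}] only 1 remains possible at r2c3. So r2c3=1.
Step 41. [r5c2∈{2}] r5c2 is down to just 2 ⇒ r5c2=2.
Step 42. [r6c9∈{1}] r6c9 is down to just 1. So r6c9=1.

Answer: 6 7 9 8 4 2 3 1 5 / 3 5 1 6 9 7 2 8 4 / 2 8 4 5 3 1 7 9 6 / 5 6 8 7 1 9 4 3 2 / 1 2 3 4 6 5 9 7 8 / 4 9 7 3 2 8 5 6 1 / 8 1 2 9 7 4 6 5 3 / 7 4 6 1 5 3 8 2 9 / 9 3 5 2 8 6 1 4 7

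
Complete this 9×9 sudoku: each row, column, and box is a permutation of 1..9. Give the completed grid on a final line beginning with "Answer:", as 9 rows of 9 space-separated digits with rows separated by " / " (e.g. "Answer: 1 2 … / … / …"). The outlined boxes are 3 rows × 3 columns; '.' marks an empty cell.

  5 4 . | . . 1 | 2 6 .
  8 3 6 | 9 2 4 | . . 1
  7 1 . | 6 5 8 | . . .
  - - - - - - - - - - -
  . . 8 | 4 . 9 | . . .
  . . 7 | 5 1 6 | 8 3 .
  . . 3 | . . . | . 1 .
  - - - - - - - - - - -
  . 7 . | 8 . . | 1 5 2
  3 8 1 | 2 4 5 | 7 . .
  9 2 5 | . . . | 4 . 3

Step 1. [r6c4∈{7}] r6c4's peers cover all but 7, so r6c4=7.
Step 2. [r7c1∈{4,6}] across box 7, 6 lands solely at r7c1, so r7c1=6.
Step 3. [r8c9∈{6,9}] r8c9 is the only open cell in row 8 admitting 6. So r8c9=6.
Step 4. [r5c1∈{2,4}] row 5 places 2 nowhere but r5c1. So r5c1=2.
Step 5. [r1c5∈{3,7}] 7 has one home in box 2: r1c5. So r1c5=7.
Step 6. [r5c9∈{4,9}] r5c9 is the only open cell in row 5 admitting 4. So r5c9=4.
Step 7. [r3c9∈{9}] nothing but 9 survives at r3c9. So r3c9=9.
Step 8. [r6c9∈{5}] nothing but 5 survives at r6c9 ⇒ r6c9=5.
Step 9. [r4c7∈{6}] r4c7 is down to just 6. So r4c7=6.
Step 10. [r4c9∈{7}] nothing but 7 survives at r4c9. So r4c9=7.
Step 11. [r4c5∈{3}] only 3 remains possible at r4c5. So r4c5=3.
Step 12. [r6c2∈{6,9}] in row 6, 6 fits only at r6c2 ⇒ r6c2=6.
Step 13. [r6c1∈{4}] only 4 remains possible at r6c1. So r6c1=4.
Step 14. [r6c7∈{9}] r6c7 has the single candidate 9 ⇒ r6c7=9.
Step 15. [r6c6∈{2}] only 2 remains possible at r6c6, so r6c6=2.
Step 16. [r2c8∈{7}] r2c8 has the single candidate 7. So r2c8=7.
Step 17. [r1c3∈{9}] r1c3 is down to just 9. So r1c3=9.
Step 18. [r4c2∈{5}] nothing but 5 survives at r4c2. So r4c2=5.
Step 19. [r7c6∈{3}] only 3 remains possible at r7c6 ⇒ r7c6=3.
Step 20. [r8c8∈{9}] only 9 remains possible at r8c8. So r8c8=9.
Step 21. [r1c9∈{8}] r1c9 is down to just 8, so r1c9=8.
Step 22. [r4c1∈{1}] r4c1 is down to just 1, so r4c1=1.
Step 23. [r7c5∈{9}] only 9 remains possible at r7c5. So r7c5=9.
Step 24. [r2c7∈{5}] r2c7 has the single candidate 5, so r2c7=5.
Step 25. [r3c3∈{2}] nothing but 2 survives at r3c3. So r3c3=2.
Step 26. [r1c4∈{3}] r1c4 has the single candidate 3, so r1c4=3.
Step 27. [r9c8∈{8}] only 8 remains possible at r9c8. So r9c8=8.
Step 28. [r3c7∈{3}] r3c7 is down to just 3. So r3c7=3.
Step 29. [r7c3∈{4}] r7c3 has the single candidate 4 ⇒ r7c3=4.
Step 30. [r5c2∈{9}] r5c2's peers cover all but 9, so r5c2=9.
Step 31. [r6c5∈{8}] r6c5 has the single candidate 8. So r6c5=8.
Step 32. [r3c8∈{4}] r3c8 is down to just 4 ⇒ r3c8=4.
Step 33. [r9c5∈{6}] r9c5 has the single candidate 6. So r9c5=6.
Step 34. [r9c6∈{7}] r9c6 has the single candidate 7, so r9c6=7.
Step 35. [r9c4∈{1}] nothing but 1 survives at r9c4 ⇒ r9c4=1.
Step 36. [r4c8∈{2}] nothing but 2 survives at r4c8 ⇒ r4c8=2.

Answer: 5 4 9 3 7 1 2 6 8 / 8 3 6 9 2 4 5 7 1 / 7 1 2 6 5 8 3 4 9 / 1 5 8 4 3 9 6 2 7 / 2 9 7 5 1 6 8 3 4 / 4 6 3 7 8 2 9 1 5 / 6 7 4 8 9 3 1 5 2 / 3 8 1 2 4 5 7 9 6 / 9 2 5 1 6 7 4 8 3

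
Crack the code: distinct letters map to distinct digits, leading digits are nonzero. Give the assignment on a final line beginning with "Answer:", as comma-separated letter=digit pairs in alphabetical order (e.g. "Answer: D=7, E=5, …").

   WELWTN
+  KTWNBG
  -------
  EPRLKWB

Step 1. [col 1: N + G ≡ B (mod 10)] several values work for B in column 1 (N + G ≡ B (mod 10), carry-in 0); try B=2 ⇒ B=2.
Step 2. [E] adding two 6-digit numbers gives at most 6+1 digits, and here it does — E is that final carry and must be 1. So E=1.
Step 3. [col 1: N + G ≡ B (mod 10)] N=5 is one option consistent with column 1 (N + G ≡ B (mod 10), carry-in 0) — take it. So N=5.
Step 4. [col 1: N + G ≡ B (mod 10)] column 1: given N=5, B=2, carry-in 0, and digits 1,2,5 already taken and all letters distinct, N+G≡B (mod 10) forces G=7 ⇒ G=7.
Step 5. [col 2: T + B ≡ W (mod 10)] no forcing yet in column 2 (carry-in 1); W=9 is free and consistent — try it ⇒ W=9.
Step 6. [col 2: T + B ≡ W (mod 10)] column 2 reads T+B+carry(1)=W with B=2, W=9; with digits 1,2,5,7,9 already taken and all letters distinct, the only value for T is 6 ⇒ T=6.
Step 7. [col 3: W + N ≡ K (mod 10)] in column 3 we have W+N≡K with carry-in 0; given W=9, N=5 and digits 1,2,5,6,7,9 already taken and all letters distinct, that pins K to 4. So K=4.
Step 8. [col 4: L + W ≡ L (mod 10)] several values work for L in column 4 (L + W ≡ L (mod 10), carry-in 1); try L=0 ⇒ L=0.
Step 9. [col 5: E + T ≡ R (mod 10)] column 5: given E=1, T=6, carry-in 1, and digits 0,1,2,4,5,6,7,9 already taken and all letters distinct, E+T≡R (mod 10) forces R=8. So R=8.
Step 10. [col 6: W + K ≡ P (mod 10)] column 6 reads W+K+carry(0)=P with W=9, K=4; with digits 0,1,2,4,5,6,7,8,9 already taken and all letters distinct, the only value for P is 3 ⇒ P=3.

Answer: B=2, E=1, G=7, K=4, L=0, N=5, P=3, R=8, T=6, W=9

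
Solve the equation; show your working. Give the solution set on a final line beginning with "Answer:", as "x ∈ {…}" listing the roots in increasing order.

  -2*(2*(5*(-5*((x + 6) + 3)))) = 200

Step 1. [-2*(2*(5*(-5*((x + 6) + 3)))) = 200] -2·(inner) — divide through by -2, so div: 2*(5*(-5*((x + 6) + 3))) = -100.
Step 2. [2*(5*(-5*((x + 6) + 3))) = -100] LHS = 2·(…); ÷2 both sides. So div: 5*(-5*((x + 6) + 3)) = -50.
Step 3. [5*(-5*((x + 6) + 3)) = -50] divide by the outer 5, so div: -5*((x + 6) + 3) = -10.
Step 4. [-5*((x + 6) + 3) = -10] -5·(inner) — divide through by -5. So div: (x + 6) + 3 = 2.
Step 5. [(x + 6) + 3 = 2] 3 comes off first (subtract 3) ⇒ sub: x + 6 = -1.
Step 6. [x + 6 = -1] subtract 6: x sits inside (… + 6) ⇒ sub: x = -7.

Answer: x ∈ {-7}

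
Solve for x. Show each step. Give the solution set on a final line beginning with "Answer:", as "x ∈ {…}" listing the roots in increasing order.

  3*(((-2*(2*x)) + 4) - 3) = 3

Step 1. [3*(((-2*(2*x)) + 4) - 3) = 3] 3 out front; divide by 3 ⇒ div: ((-2*(2*x)) + 4) - 3 = 1.
Step 2. [((-2*(2*x)) + 4) - 3 = 1] peel the -3: add 3 from each side, so sub: (-2*(2*x)) + 4 = 4.
Step 3. [(-2*(2*x)) + 4 = 4] subtract 4: x sits inside (… + 4) ⇒ sub: -2*(2*x) = 0.
Step 4. [-2*(2*x) = 0] -2 out front; divide by -2 ⇒ div: 2*x = 0.
Step 5. [2*x = 0] LHS = 2·(…); ÷2 both sides. So div: x = 0.

Answer: x ∈ {0}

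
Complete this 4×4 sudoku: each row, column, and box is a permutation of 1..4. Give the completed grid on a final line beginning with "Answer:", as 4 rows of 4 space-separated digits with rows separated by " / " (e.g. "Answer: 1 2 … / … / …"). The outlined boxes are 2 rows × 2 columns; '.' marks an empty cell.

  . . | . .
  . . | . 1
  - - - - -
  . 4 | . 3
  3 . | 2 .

Step 1. [r3c1∈{1,2}] row 3 places 2 nowhere but r3c1, so r3c1=2.
Step 2. [r2c2∈{2,3}] row 2 places 2 nowhere but r2c2, so r2c2=2.
Step 3. [r2c1∈{4}] r2c1's peers cover all but 4, so r2c1=4.
Step 4. [r1c3∈{3,4}] r1c3 is the only open cell in col 3 admitting 4, so r1c3=4.
Step 5. [r1c1∈{1}] r1c1 has the single candidate 1. So r1c1=1.
Step 6. [r1c2∈{3}] nothing but 3 survives at r1c2, so r1c2=3.
Step 7. [r4c2∈{1}] nothing but 1 survives at r4c2. So r4c2=1.
Step 8. [r1c4∈{2}] r1c4 has the single candidate 2, so r1c4=2.
Step 9. [r2c3∈{3}] r2c3 has the single candidate 3, so r2c3=3.
Step 10. [r3c3∈{1}] nothing but 1 survives at r3c3, so r3c3=1.
Step 11. [r4c4∈{4}] nothing but 4 survives at r4c4 ⇒ r4c4=4.

Answer: 1 3 4 2 / 4 2 3 1 / 2 4 1 3 / 3 1 2 4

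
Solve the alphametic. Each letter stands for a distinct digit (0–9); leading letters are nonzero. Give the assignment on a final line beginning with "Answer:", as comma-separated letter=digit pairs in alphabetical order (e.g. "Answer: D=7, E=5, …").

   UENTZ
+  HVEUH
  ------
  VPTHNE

Step 1. [col 1: Z + H ≡ E (mod 10)] Z=2 is one option consistent with column 1 (Z + H ≡ E (mod 10), carry-in 0) — take it, so Z=2.
Step 2. [col 1: Z + H ≡ E (mod 10)] column 1 (Z + H ≡ E (mod 10), carry-in 0) doesn't pin E yet; pick E=6 and continue, so E=6.
Step 3. [V] V is the leading digit of a 6-digit sum of two 5-digit numbers; the final carry is exactly 1. So V=1.
Step 4. [col 1: Z + H ≡ E (mod 10)] from column 1 (Z=2, E=6, carry-in 0, digits 1,2,6 already taken and all letters distinct): H must equal 4, so H=4.
Step 5. [col 2: T + U ≡ N (mod 10)] column 2 (T + U ≡ N (mod 10), carry-in 0) doesn't pin N yet; pick N=7 and continue, so N=7.
Step 6. [col 2: T + U ≡ N (mod 10)] several values work for T in column 2 (T + U ≡ N (mod 10), carry-in 0); try T=8. So T=8.
Step 7. [col 2: T + U ≡ N (mod 10)] in column 2 we have T+U≡N with carry-in 0; given T=8, N=7 and digits 1,2,4,6,7,8 already taken and all letters distinct, that pins U to 9. So U=9.
Step 8. [col 5: U + H ≡ P (mod 10)] column 5: given U=9, H=4, carry-in 0, and digits 1,2,4,6,7,8,9 already taken and all letters distinct, U+H≡P (mod 10) forces P=3. So P=3.

Answer: E=6, H=4, N=7, P=3, T=8, U=9, V=1, Z=2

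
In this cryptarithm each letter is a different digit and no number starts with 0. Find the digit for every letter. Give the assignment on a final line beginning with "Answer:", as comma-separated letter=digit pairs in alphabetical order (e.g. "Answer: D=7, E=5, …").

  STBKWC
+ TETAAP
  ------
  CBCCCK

Step 1. [col 1: C + P ≡ K (mod 10)] no forcing yet in column 1 (carry-in 0); P=2 is free and consistent — try it, so P=2.
Step 2. [col 1: C + P ≡ K (mod 10)] several values work for C in column 1 (C + P ≡ K (mod 10), carry-in 0); try C=6, so C=6.
Step 3. [col 1: C + P ≡ K (mod 10)] from column 1 (C=6, P=2, carry-in 0, digits 2,6 already taken and all letters distinct): K must equal 8, so K=8.
Step 4. [col 2: W + A ≡ C (mod 10)] column 2 (W + A ≡ C (mod 10), carry-in 0) doesn't pin W yet; pick W=9 and continue, so W=9.
Step 5. [col 2: W + A ≡ C (mod 10)] in column 2 we have W+A≡C with carry-in 0; given W=9, C=6 and digits 2,6,8,9 already taken and all letters distinct, that pins A to 7, so A=7.
Step 6. [col 4: B + T ≡ C (mod 10)] several values work for B in column 4 (B + T ≡ C (mod 10), carry-in 1); try B=4, so B=4.
Step 7. [col 4: B + T ≡ C (mod 10)] column 4 reads B+T+carry(1)=C with B=4, C=6; with digits 2,4,6,7,8,9 already taken and all letters distinct, the only value for T is 1. So T=1.
Step 8. [col 5: T + E ≡ B (mod 10)] column 5: given T=1, B=4, carry-in 0, and digits 1,2,4,6,7,8,9 already taken and all letters distinct, T+E≡B (mod 10) forces E=3. So E=3.
Step 9. [col 6: S + T ≡ C (mod 10)] column 6: given T=1, C=6, carry-in 0, and digits 1,2,3,4,6,7,8,9 already taken and all letters distinct, S+T≡C (mod 10) forces S=5. So S=5.

Answer: A=7, B=4, C=6, E=3, K=8, P=2, S=5, T=1, W=9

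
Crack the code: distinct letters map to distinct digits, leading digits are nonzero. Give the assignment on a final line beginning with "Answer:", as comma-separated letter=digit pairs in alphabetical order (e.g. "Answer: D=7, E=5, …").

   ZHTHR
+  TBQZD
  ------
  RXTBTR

Step 1. [col 1: R + D ≡ R (mod 10)] column 1 reads R+D+carry(0)=R with nothing yet; with all letters distinct, none taken yet, the only value for D is 0. So D=0.
Step 2. [col 1: R + D ≡ R (mod 10)] column 1 (R + D ≡ R (mod 10), carry-in 0) doesn't pin R yet; pick R=1 and continue ⇒ R=1.
Step 3. [col 2: H + Z ≡ T (mod 10)] no forcing yet in column 2 (carry-in 0); H=2 is free and consistent — try it, so H=2.
Step 4. [col 2: H + Z ≡ T (mod 10)] Z=6 is one option consistent with column 2 (H + Z ≡ T (mod 10), carry-in 0) — take it ⇒ Z=6.
Step 5. [col 2: H + Z ≡ T (mod 10)] column 2 reads H+Z+carry(0)=T with H=2, Z=6; with digits 0,1,2,6 already taken and all letters distinct, the only value for T is 8, so T=8.
Step 6. [col 3: T + Q ≡ B (mod 10)] Q=7 is one option consistent with column 3 (T + Q ≡ B (mod 10), carry-in 0) — take it. So Q=7.
Step 7. [col 3: T + Q ≡ B (mod 10)] in column 3 we have T+Q≡B with carry-in 0; given T=8, Q=7 and digits 0,1,2,6,7,8 already taken and all letters distinct, that pins B to 5. So B=5.
Step 8. [col 5: Z + T ≡ X (mod 10)] from column 5 (Z=6, T=8, carry-in 0, digits 0,1,2,5,6,7,8 already taken and all letters distinct): X must equal 4. So X=4.

Answer: B=5, D=0, H=2, Q=7, R=1, T=8, X=4, Z=6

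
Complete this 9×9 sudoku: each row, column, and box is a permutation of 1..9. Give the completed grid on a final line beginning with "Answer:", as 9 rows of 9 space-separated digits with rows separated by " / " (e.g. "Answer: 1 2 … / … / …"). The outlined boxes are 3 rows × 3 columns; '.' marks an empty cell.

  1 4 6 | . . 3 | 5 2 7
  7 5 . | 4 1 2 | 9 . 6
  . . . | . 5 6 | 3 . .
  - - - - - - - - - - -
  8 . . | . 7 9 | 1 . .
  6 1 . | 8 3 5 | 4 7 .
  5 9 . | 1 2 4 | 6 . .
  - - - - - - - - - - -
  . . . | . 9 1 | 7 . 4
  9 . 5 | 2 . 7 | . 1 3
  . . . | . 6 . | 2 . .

Step 1. [r2c8∈{8}] r2c8 is down to just 8. So r2c8=8.
Step 2. [r5c3∈{2}] r5c3's peers cover all but 2 ⇒ r5c3=2.
Step 3. [r4c2∈{3}] r4c2 is down to just 3 ⇒ r4c2=3.
Step 4. [r9c6∈{8}] nothing but 8 survives at r9c6 ⇒ r9c6=8.
Step 5. [r9c3∈{1,3,4,7}] in row 9, 1 fits only at r9c3. So r9c3=1.
Step 6. [r4c8∈{5}] r4c8 is down to just 5 ⇒ r4c8=5.
Step 7. [r7c4∈{3,5}] 5 has one home in row 7: r7c4. So r7c4=5.
Step 8. [r8c2∈{6,8}] r8c2 is the only open cell in row 8 admitting 6. So r8c2=6.
Step 9. [r3c3∈{8,9}] in col 3, 9 fits only at r3c3 ⇒ r3c3=9.
Step 10. [r7c3∈{3,8}] r7c3 is the only open cell in col 3 admitting 8 ⇒ r7c3=8.
Step 11. [r7c1∈{2,3}] across row 7, 3 lands solely at r7c1, so r7c1=3.
Step 12. [r3c1∈{2}] r3c1 is down to just 2. So r3c1=2.
Step 13. [r9c8∈{9}] r9c8 has the single candidate 9. So r9c8=9.
Step 14. [r6c8∈{3}] only 3 remains possible at r6c8. So r6c8=3.
Step 15. [r9c2∈{7}] r9c2 is down to just 7, so r9c2=7.
Step 16. [r1c5∈{8}] nothing but 8 survives at r1c5, so r1c5=8.
Step 17. [r3c2∈{8}] only 8 remains possible at r3c2. So r3c2=8.
Step 18. [r9c4∈{3}] only 3 remains possible at r9c4. So r9c4=3.
Step 19. [r2c3∈{3}] r2c3 is down to just 3 ⇒ r2c3=3.
Step 20. [r3c9∈{1}] nothing but 1 survives at r3c9. So r3c9=1.
Step 21. [r9c1∈{4}] nothing but 4 survives at r9c1, so r9c1=4.
Step 22. [r7c8∈{6}] r7c8 is down to just 6 ⇒ r7c8=6.
Step 23. [r1c4∈{9}] r1c4's peers cover all but 9, so r1c4=9.
Step 24. [r7c2∈{2}] only 2 remains possible at r7c2, so r7c2=2.
Step 25. [r8c5∈{4}] r8c5's peers cover all but 4, so r8c5=4.
Step 26. [r4c3∈{4}] r4c3's peers cover all but 4 ⇒ r4c3=4.
Step 27. [r8c7∈{8}] r8c7 is down to just 8 ⇒ r8c7=8.
Step 28. [r9c9∈{5}] nothing but 5 survives at r9c9. So r9c9=5.
Step 29. [r6c3∈{7}] r6c3 has the single candidate 7 ⇒ r6c3=7.
Step 30. [r3c8∈{4}] only 4 remains possible at r3c8 ⇒ r3c8=4.
Step 31. [r6c9∈{8}] r6c9's peers cover all but 8, so r6c9=8.
Step 32. [r4c9∈{2}] only 2 remains possible at r4c9 ⇒ r4c9=2.
Step 33. [r5c9∈{9}] only 9 remains possible at r5c9, so r5c9=9.
Step 34. [r4c4∈{6}] r4c4 has the single candidate 6 ⇒ r4c4=6.
Step 35. [r3c4∈{7}] only 7 remains possible at r3c4. So r3c4=7.

Answer: 1 4 6 9 8 3 5 2 7 / 7 5 3 4 1 2 9 8 6 / 2 8 9 7 5 6 3 4 1 / 8 3 4 6 7 9 1 5 2 / 6 1 2 8 3 5 4 7 9 / 5 9 7 1 2 4 6 3 8 / 3 2 8 5 9 1 7 6 4 / 9 6 5 2 4 7 8 1 3 / 4 7 1 3 6 8 2 9 5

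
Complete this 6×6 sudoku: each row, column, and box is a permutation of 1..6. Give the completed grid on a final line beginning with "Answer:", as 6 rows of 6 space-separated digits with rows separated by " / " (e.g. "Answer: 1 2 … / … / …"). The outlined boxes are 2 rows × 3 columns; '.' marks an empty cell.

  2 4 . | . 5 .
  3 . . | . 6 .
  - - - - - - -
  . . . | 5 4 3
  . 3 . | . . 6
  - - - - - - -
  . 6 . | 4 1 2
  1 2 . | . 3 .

Step 1. [r1c6∈{1}] r1c6 is down to just 1 ⇒ r1c6=1.
Step 2. [r3c3∈{1,2,6}] across row 3, 2 lands solely at r3c3. So r3c3=2.
Step 3. [r5c1∈{5}] only 5 remains possible at r5c1, so r5c1=5.
Step 4. [r4c3∈{1,4,5}] r4c3 is the only open cell in row 4 admitting 5 ⇒ r4c3=5.
Step 5. [r2c2∈{1,5}] 5 has one home in row 2: r2c2, so r2c2=5.
Step 6. [r4c4∈{1,2}] 1 has one home in row 4: r4c4, so r4c4=1.
Step 7. [r2c6∈{4}] only 4 remains possible at r2c6 ⇒ r2c6=4.
Step 8. [r4c1∈{4}] r4c1's peers cover all but 4, so r4c1=4.
Step 9. [r2c4∈{2}] r2c4's peers cover all but 2, so r2c4=2.
Step 10. [r5c3∈{3}] r5c3's peers cover all but 3, so r5c3=3.
Step 11. [r3c1∈{6}] r3c1's peers cover all but 6, so r3c1=6.
Step 12. [r4c5∈{2}] r4c5 is down to just 2 ⇒ r4c5=2.
Step 13. [r3c2∈{1}] r3c2 is down to just 1 ⇒ r3c2=1.
Step 14. [r6c6∈{5}] r6c6 has the single candidate 5 ⇒ r6c6=5.
Step 15. [r2c3∈{1}] r2c3's peers cover all but 1 ⇒ r2c3=1.
Step 16. [r6c3∈{4}] r6c3 has the single candidate 4. So r6c3=4.
Step 17. [r1c3∈{6}] only 6 remains possible at r1c3 ⇒ r1c3=6.
Step 18. [r6c4∈{6}] r6c4's peers cover all but 6, so r6c4=6.
Step 19. [r1c4∈{3}] r1c4 is down to just 3 ⇒ r1c4=3.

Answer: 2 4 6 3 5 1 / 3 5 1 2 6 4 / 6 1 2 5 4 3 / 4 3 5 1 2 6 / 5 6 3 4 1 2 / 1 2 4 6 3 5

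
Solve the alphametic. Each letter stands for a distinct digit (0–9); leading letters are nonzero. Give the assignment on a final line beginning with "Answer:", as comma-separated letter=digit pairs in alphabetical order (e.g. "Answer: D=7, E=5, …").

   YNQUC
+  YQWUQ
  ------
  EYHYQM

Step 1. [col 1: C + Q ≡ M (mod 10)] no forcing yet in column 1 (carry-in 0); C=3 is free and consistent — try it, so C=3.
Step 2. [col 1: C + Q ≡ M (mod 10)] M=7 is one option consistent with column 1 (C + Q ≡ M (mod 10), carry-in 0) — take it. So M=7.
Step 3. [E] adding two 5-digit numbers gives at most 5+1 digits, and here it does — E is that final carry and must be 1. So E=1.
Step 4. [col 1: C + Q ≡ M (mod 10)] column 1 reads C+Q+carry(0)=M with C=3, M=7; with digits 1,3,7 already taken and all letters distinct, the only value for Q is 4, so Q=4.
Step 5. [col 2: U + U ≡ Q (mod 10)] in column 2 we have U+U≡Q with carry-in 0; given Q=4 and digits 1,3,4,7 already taken and all letters distinct, that pins U to 2, so U=2.
Step 6. [col 3: Q + W ≡ Y (mod 10)] several values work for W in column 3 (Q + W ≡ Y (mod 10), carry-in 0); try W=5. So W=5.
Step 7. [col 3: Q + W ≡ Y (mod 10)] in column 3 we have Q+W≡Y with carry-in 0; given Q=4, W=5 and digits 1,2,3,4,5,7 already taken and all letters distinct, that pins Y to 9, so Y=9.
Step 8. [col 4: N + Q ≡ H (mod 10)] from column 4 (Q=4, carry-in 0, digits 1,2,3,4,5,7,9 already taken and all letters distinct): H must equal 0 ⇒ H=0.
Step 9. [col 4: N + Q ≡ H (mod 10)] column 4: given Q=4, H=0, carry-in 0, and digits 0,1,2,3,4,5,7,9 already taken and all letters distinct, N+Q≡H (mod 10) forces N=6, so N=6.

Answer: C=3, E=1, H=0, M=7, N=6, Q=4, U=2, W=5, Y=9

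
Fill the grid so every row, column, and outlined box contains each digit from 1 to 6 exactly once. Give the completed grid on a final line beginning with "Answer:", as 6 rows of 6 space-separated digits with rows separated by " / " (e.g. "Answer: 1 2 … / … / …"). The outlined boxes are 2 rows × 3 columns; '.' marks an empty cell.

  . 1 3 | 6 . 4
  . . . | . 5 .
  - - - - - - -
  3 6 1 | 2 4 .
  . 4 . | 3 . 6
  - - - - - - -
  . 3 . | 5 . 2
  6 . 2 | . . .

Step 1. [r4c1∈{2,5}] across row 4, 2 lands solely at r4c1 ⇒ r4c1=2.
Step 2. [r2c1∈{4}] r2c1's peers cover all but 4, so r2c1=4.
Step 3. [r2c6∈{1,3}] across row 2, 3 lands solely at r2c6. So r2c6=3.
Step 4. [r6c6∈{1}] only 1 remains possible at r6c6, so r6c6=1.
Step 5. [r2c3∈{6}] r2c3 has the single candidate 6, so r2c3=6.
Step 6. [r4c3∈{5}] r4c3 has the single candidate 5 ⇒ r4c3=5.
Step 7. [r4c5∈{1}] nothing but 1 survives at r4c5, so r4c5=1.
Step 8. [r3c6∈{5}] r3c6 has the single candidate 5 ⇒ r3c6=5.
Step 9. [r5c1∈{1}] r5c1 has the single candidate 1. So r5c1=1.
Step 10. [r1c5∈{2}] only 2 remains possible at r1c5, so r1c5=2.
Step 11. [r6c4∈{4}] r6c4 is down to just 4, so r6c4=4.
Step 12. [r2c2∈{2}] r2c2's peers cover all but 2, so r2c2=2.
Step 13. [r6c2∈{5}] nothing but 5 survives at r6c2, so r6c2=5.
Step 14. [r6c5∈{3}] r6c5 has the single candidate 3. So r6c5=3.
Step 15. [r2c4∈{1}] only 1 remains possible at r2c4 ⇒ r2c4=1.
Step 16. [r5c5∈{6}] r5c5 is down to just 6 ⇒ r5c5=6.
Step 17. [r5c3∈{4}] r5c3 has the single candidate 4 ⇒ r5c3=4.
Step 18. [r1c1∈{5}] r1c1 has the single candidate 5. So r1c1=5.

Answer: 5 1 3 6 2 4 / 4 2 6 1 5 3 / 3 6 1 2 4 5 / 2 4 5 3 1 6 / 1 3 4 5 6 2 / 6 5 2 4 3 1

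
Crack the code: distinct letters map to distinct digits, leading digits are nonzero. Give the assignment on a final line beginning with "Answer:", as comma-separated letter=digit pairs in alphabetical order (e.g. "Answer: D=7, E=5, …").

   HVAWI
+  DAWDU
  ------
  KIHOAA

Step 1. [col 1: I + U ≡ A (mod 10)] several values work for U in column 1 (I + U ≡ A (mod 10), carry-in 0); try U=2, so U=2.
Step 2. [K] the sum has 6 digits but both addends have 5; that extra leading digit K is the final carry, namely 1. So K=1.
Step 3. [col 1: I + U ≡ A (mod 10)] column 1 (I + U ≡ A (mod 10), carry-in 0) doesn't pin A yet; pick A=5 and continue, so A=5.
Step 4. [col 1: I + U ≡ A (mod 10)] column 1: given U=2, A=5, carry-in 0, and digits 1,2,5 already taken and all letters distinct, I+U≡A (mod 10) forces I=3 ⇒ I=3.
Step 5. [col 2: W + D ≡ A (mod 10)] W=8 is one option consistent with column 2 (W + D ≡ A (mod 10), carry-in 0) — take it ⇒ W=8.
Step 6. [col 2: W + D ≡ A (mod 10)] column 2 reads W+D+carry(0)=A with W=8, A=5; with digits 1,2,3,5,8 already taken and all letters distinct, the only value for D is 7, so D=7.
Step 7. [col 3: A + W ≡ O (mod 10)] column 3: given A=5, W=8, carry-in 1, and digits 1,2,3,5,7,8 already taken and all letters distinct, A+W≡O (mod 10) forces O=4. So O=4.
Step 8. [col 4: V + A ≡ H (mod 10)] column 4 reads V+A+carry(1)=H with A=5; with digits 1,2,3,4,5,7,8 already taken and all letters distinct, the only value for V is 0, so V=0.
Step 9. [col 4: V + A ≡ H (mod 10)] from column 4 (V=0, A=5, carry-in 1, digits 0,1,2,3,4,5,7,8 already taken and all letters distinct): H must equal 6 ⇒ H=6.

Answer: A=5, D=7, H=6, I=3, K=1, O=4, U=2, V=0, W=8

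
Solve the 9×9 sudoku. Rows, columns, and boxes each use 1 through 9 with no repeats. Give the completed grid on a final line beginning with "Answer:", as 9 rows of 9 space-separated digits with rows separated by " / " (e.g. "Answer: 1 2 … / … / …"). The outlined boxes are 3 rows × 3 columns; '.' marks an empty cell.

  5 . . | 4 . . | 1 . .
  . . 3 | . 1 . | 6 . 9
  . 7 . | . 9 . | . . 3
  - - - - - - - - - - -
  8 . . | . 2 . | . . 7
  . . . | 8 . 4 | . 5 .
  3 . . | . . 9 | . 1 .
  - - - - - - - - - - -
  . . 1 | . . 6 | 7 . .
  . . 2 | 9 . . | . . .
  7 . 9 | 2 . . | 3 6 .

Step 1. [r7c1∈{4}] nothing but 4 survives at r7c1 ⇒ r7c1=4.
Step 2. [r5c5∈{3,6,7}] row 5 places 3 nowhere but r5c5, so r5c5=3.
Step 3. [r5c1∈{1,2,6,9}] in col 1, 9 fits only at r5c1. So r5c1=9.
Step 4. [r3c7∈{2,4,5,8}] across box 3, 5 lands solely at r3c7, so r3c7=5.
Step 5. [r2c1∈{2}] r2c1 has the single candidate 2, so r2c1=2.
Step 6. [r3c4∈{6}] only 6 remains possible at r3c4. So r3c4=6.
Step 7. [r6c5∈{5,6,7}] 6 has one home in col 5: r6c5. So r6c5=6.
Step 8. [r1c6∈{2,3,7,8}] r1c6 is the only open cell in row 1 admitting 3 ⇒ r1c6=3.
Step 9. [r5c7∈{2}] r5c7's peers cover all but 2. So r5c7=2.
Step 10. [r8c2∈{3,5,6,8}] row 8 places 3 nowhere but r8c2, so r8c2=3.
Step 11. [r6c4∈{5,7}] across box 5, 7 lands solely at r6c4. So r6c4=7.
Step 12. [r2c4∈{5}] r2c4 is down to just 5 ⇒ r2c4=5.
Step 13. [r4c6∈{1,5}] 5 has one home in box 5: r4c6, so r4c6=5.
Step 14. [r7c8∈{2,8,9}] across row 7, 9 lands solely at r7c8. So r7c8=9.
Step 15. [r7c9∈{2,5,8}] row 7 places 2 nowhere but r7c9 ⇒ r7c9=2.
Step 16. [r1c9∈{8}] r1c9 is down to just 8. So r1c9=8.
Step 17. [r6c9∈{4}] only 4 remains possible at r6c9, so r6c9=4.
Step 18. [r8c8∈{4,8}] r8c8 is the only open cell in col 8 admitting 8 ⇒ r8c8=8.
Step 19. [r3c3∈{4,8}] across col 3, 8 lands solely at r3c3 ⇒ r3c3=8.
Step 20. [r1c5∈{7}] r1c5 is down to just 7, so r1c5=7.
Step 21. [r9c5∈{4,5,8}] row 9 places 4 nowhere but r9c5. So r9c5=4.
Step 22. [r1c3∈{6}] nothing but 6 survives at r1c3 ⇒ r1c3=6.
Step 23. [r7c5∈{5,8}] col 5 places 8 nowhere but r7c5, so r7c5=8.
Step 24. [r4c2∈{1,4,6}] across row 4, 6 lands solely at r4c2, so r4c2=6.
Step 25. [r7c2∈{5}] only 5 remains possible at r7c2. So r7c2=5.
Step 26. [r9c9∈{1,5}] in row 9, 5 fits only at r9c9, so r9c9=5.
Step 27. [r3c8∈{2,4}] across row 3, 4 lands solely at r3c8. So r3c8=4.
Step 28. [r8c6∈{1,7}] 7 has one home in row 8: r8c6 ⇒ r8c6=7.
Step 29. [r6c7∈{8}] r6c7's peers cover all but 8. So r6c7=8.
Step 30. [r4c8∈{3}] r4c8 has the single candidate 3, so r4c8=3.
Step 31. [r8c1∈{6}] r8c1's peers cover all but 6, so r8c1=6.
Step 32. [r8c9∈{1}] r8c9 has the single candidate 1, so r8c9=1.
Step 33. [r6c2∈{2}] r6c2 has the single candidate 2 ⇒ r6c2=2.
Step 34. [r9c6∈{1}] r9c6 has the single candidate 1. So r9c6=1.
Step 35. [r1c8∈{2}] r1c8 has the single candidate 2. So r1c8=2.
Step 36. [r9c2∈{8}] r9c2 has the single candidate 8 ⇒ r9c2=8.
Step 37. [r4c4∈{1}] r4c4 has the single candidate 1, so r4c4=1.
Step 38. [r5c2∈{1}] r5c2 has the single candidate 1. So r5c2=1.
Step 39. [r2c6∈{8}] nothing but 8 survives at r2c6 ⇒ r2c6=8.
Step 40. [r8c5∈{5}] r8c5 is down to just 5. So r8c5=5.
Step 41. [r8c7∈{4}] only 4 remains possible at r8c7. So r8c7=4.
Step 42. [r6c3∈{5}] r6c3's peers cover all but 5, so r6c3=5.
Step 43. [r3c1∈{1}] r3c1 has the single candidate 1. So r3c1=1.
Step 44. [r4c7∈{9}] r4c7's peers cover all but 9. So r4c7=9.
Step 45. [r3c6∈{2}] only 2 remains possible at r3c6, so r3c6=2.
Step 46. [r4c3∈{4}] only 4 remains possible at r4c3, so r4c3=4.
Step 47. [r2c2∈{4}] r2c2's peers cover all but 4 ⇒ r2c2=4.
Step 48. [r7c4∈{3}] nothing but 3 survives at r7c4, so r7c4=3.
Step 49. [r5c3∈{7}] r5c3's peers cover all but 7 ⇒ r5c3=7.
Step 50. [r5c9∈{6}] r5c9's peers cover all but 6. So r5c9=6.
Step 51. [r2c8∈{7}] only 7 remains possible at r2c8 ⇒ r2c8=7.
Step 52. [r1c2∈{9}] nothing but 9 survives at r1c2 ⇒ r1c2=9.

Answer: 5 9 6 4 7 3 1 2 8 / 2 4 3 5 1 8 6 7 9 / 1 7 8 6 9 2 5 4 3 / 8 6 4 1 2 5 9 3 7 / 9 1 7 8 3 4 2 5 6 / 3 2 5 7 6 9 8 1 4 / 4 5 1 3 8 6 7 9 2 / 6 3 2 9 5 7 4 8 1 / 7 8 9 2 4 1 3 6 5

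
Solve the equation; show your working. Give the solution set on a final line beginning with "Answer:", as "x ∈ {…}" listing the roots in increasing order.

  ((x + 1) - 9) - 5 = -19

Step 1. [((x + 1) - 9) - 5 = -19] add 5: x sits inside (… - 5). So sub: (x + 1) - 9 = -14.
Step 2. [(x + 1) - 9 = -14] the outer -9 inverts by adding 9, so sub: x + 1 = -5.
Step 3. [x + 1 = -5] the outer +1 inverts by subtracting 1. So sub: x = -6.

Answer: x ∈ {-6}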